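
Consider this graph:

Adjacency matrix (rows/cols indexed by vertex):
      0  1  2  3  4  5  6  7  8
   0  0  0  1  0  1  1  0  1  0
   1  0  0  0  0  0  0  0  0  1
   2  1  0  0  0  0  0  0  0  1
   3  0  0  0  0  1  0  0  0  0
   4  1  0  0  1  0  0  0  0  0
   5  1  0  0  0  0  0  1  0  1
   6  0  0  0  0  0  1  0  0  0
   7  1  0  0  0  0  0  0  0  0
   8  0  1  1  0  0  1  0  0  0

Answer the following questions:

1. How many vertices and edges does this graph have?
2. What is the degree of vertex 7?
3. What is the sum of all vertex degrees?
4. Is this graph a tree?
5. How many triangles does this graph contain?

Count: 9 vertices, 9 edges.
Vertex 7 has neighbors [0], degree = 1.
Handshaking lemma: 2 * 9 = 18.
A tree on 9 vertices has 8 edges. This graph has 9 edges (1 extra). Not a tree.
Number of triangles = 0.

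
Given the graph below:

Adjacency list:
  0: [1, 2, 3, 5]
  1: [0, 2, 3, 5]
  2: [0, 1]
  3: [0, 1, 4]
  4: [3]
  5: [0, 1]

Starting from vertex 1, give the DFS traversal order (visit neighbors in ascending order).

DFS from vertex 1 (neighbors processed in ascending order):
Visit order: 1, 0, 2, 3, 4, 5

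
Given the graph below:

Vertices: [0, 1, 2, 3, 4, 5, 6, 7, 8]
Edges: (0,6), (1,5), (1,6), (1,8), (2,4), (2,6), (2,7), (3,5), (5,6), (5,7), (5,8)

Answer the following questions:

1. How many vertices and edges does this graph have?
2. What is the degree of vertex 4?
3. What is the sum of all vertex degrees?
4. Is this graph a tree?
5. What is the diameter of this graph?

Count: 9 vertices, 11 edges.
Vertex 4 has neighbors [2], degree = 1.
Handshaking lemma: 2 * 11 = 22.
A tree on 9 vertices has 8 edges. This graph has 11 edges (3 extra). Not a tree.
Diameter (longest shortest path) = 4.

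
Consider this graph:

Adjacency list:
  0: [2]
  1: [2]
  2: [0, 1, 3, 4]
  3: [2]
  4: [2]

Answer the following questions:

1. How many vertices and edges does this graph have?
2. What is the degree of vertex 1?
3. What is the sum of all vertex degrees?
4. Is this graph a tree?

Count: 5 vertices, 4 edges.
Vertex 1 has neighbors [2], degree = 1.
Handshaking lemma: 2 * 4 = 8.
A graph is a tree iff it is connected and has exactly n-1 edges. This graph is connected (all 5 vertices in one component) and has 5-1 = 4 edges. It is a tree.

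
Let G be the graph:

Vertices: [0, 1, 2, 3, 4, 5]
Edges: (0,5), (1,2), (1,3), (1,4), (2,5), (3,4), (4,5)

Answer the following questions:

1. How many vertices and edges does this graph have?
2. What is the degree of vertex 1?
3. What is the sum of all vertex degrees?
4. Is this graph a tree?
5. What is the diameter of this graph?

Count: 6 vertices, 7 edges.
Vertex 1 has neighbors [2, 3, 4], degree = 3.
Handshaking lemma: 2 * 7 = 14.
A tree on 6 vertices has 5 edges. This graph has 7 edges (2 extra). Not a tree.
Diameter (longest shortest path) = 3.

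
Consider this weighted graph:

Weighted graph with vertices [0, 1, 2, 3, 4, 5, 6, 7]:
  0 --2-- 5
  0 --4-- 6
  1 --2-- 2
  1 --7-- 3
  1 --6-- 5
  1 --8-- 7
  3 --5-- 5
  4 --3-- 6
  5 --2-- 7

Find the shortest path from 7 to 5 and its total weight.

Using Dijkstra's algorithm from vertex 7:
Shortest path: 7 -> 5
Total weight: 2 = 2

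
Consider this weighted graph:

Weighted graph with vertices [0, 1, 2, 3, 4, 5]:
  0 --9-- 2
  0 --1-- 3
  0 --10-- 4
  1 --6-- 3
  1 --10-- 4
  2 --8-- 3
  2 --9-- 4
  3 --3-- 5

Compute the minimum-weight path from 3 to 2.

Using Dijkstra's algorithm from vertex 3:
Shortest path: 3 -> 2
Total weight: 8 = 8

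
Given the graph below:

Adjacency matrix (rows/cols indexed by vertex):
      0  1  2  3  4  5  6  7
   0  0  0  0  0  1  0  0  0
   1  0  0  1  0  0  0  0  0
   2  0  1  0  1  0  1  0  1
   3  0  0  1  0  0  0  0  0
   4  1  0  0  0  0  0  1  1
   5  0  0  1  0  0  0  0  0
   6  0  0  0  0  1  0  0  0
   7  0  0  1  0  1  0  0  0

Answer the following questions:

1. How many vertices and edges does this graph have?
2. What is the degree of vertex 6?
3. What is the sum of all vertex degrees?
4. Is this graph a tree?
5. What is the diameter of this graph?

Count: 8 vertices, 7 edges.
Vertex 6 has neighbors [4], degree = 1.
Handshaking lemma: 2 * 7 = 14.
A graph is a tree iff it is connected and has exactly n-1 edges. This graph is connected (all 8 vertices in one component) and has 8-1 = 7 edges. It is a tree.
Diameter (longest shortest path) = 4.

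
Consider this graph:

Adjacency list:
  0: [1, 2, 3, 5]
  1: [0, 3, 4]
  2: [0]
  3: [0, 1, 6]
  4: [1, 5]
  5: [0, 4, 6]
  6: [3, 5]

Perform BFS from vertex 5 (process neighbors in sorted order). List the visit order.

BFS from vertex 5 (neighbors processed in ascending order):
Visit order: 5, 0, 4, 6, 1, 2, 3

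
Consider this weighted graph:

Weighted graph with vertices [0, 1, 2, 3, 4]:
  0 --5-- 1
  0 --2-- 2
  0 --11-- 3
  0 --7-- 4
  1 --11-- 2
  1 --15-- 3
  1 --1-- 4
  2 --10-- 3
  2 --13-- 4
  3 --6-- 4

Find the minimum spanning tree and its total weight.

Applying Kruskal's algorithm (sort edges by weight, add if no cycle):
  Add (1,4) w=1
  Add (0,2) w=2
  Add (0,1) w=5
  Add (3,4) w=6
  Skip (0,4) w=7 (creates cycle)
  Skip (2,3) w=10 (creates cycle)
  Skip (0,3) w=11 (creates cycle)
  Skip (1,2) w=11 (creates cycle)
  Skip (2,4) w=13 (creates cycle)
  Skip (1,3) w=15 (creates cycle)
MST weight = 14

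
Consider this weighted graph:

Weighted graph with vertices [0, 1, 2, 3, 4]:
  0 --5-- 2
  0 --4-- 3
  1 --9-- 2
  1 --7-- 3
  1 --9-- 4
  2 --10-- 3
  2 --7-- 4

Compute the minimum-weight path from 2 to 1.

Using Dijkstra's algorithm from vertex 2:
Shortest path: 2 -> 1
Total weight: 9 = 9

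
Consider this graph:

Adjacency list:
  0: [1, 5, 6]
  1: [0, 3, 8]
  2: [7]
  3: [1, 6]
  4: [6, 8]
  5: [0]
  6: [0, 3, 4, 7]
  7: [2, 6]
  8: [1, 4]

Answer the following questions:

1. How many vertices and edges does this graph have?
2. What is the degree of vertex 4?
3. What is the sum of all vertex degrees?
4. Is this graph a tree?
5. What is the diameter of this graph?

Count: 9 vertices, 10 edges.
Vertex 4 has neighbors [6, 8], degree = 2.
Handshaking lemma: 2 * 10 = 20.
A tree on 9 vertices has 8 edges. This graph has 10 edges (2 extra). Not a tree.
Diameter (longest shortest path) = 4.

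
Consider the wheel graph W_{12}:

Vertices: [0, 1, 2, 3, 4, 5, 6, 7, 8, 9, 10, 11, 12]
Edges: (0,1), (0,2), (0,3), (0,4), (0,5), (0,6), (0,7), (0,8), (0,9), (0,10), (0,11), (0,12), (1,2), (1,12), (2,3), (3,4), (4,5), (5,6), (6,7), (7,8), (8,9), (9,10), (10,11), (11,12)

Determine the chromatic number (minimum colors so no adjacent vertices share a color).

W_{12} = C_{12} plus a hub adjacent to every cycle vertex.
The outer cycle needs 2 colors (even cycle); the hub is adjacent to all of them so needs a fresh color.
Chromatic number = 2 + 1 = 3.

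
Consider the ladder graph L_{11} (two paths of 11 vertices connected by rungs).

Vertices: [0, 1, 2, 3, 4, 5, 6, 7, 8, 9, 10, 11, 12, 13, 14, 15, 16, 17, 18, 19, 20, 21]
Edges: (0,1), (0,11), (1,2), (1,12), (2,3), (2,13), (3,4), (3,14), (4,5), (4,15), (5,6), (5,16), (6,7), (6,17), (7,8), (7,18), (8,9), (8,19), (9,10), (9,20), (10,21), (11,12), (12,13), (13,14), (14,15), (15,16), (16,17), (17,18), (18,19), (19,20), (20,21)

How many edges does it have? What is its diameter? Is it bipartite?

Ladder graph L_{11}: 11 rungs + 2 * (11-1) path edges = 11 + 20 = 31 edges.
Diameter = 11.
Ladder graphs are bipartite (alternating coloring along each path).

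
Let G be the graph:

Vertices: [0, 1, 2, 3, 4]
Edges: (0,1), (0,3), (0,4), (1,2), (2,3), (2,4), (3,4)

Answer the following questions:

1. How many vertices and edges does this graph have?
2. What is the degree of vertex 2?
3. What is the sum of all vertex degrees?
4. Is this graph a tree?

Count: 5 vertices, 7 edges.
Vertex 2 has neighbors [1, 3, 4], degree = 3.
Handshaking lemma: 2 * 7 = 14.
A tree on 5 vertices has 4 edges. This graph has 7 edges (3 extra). Not a tree.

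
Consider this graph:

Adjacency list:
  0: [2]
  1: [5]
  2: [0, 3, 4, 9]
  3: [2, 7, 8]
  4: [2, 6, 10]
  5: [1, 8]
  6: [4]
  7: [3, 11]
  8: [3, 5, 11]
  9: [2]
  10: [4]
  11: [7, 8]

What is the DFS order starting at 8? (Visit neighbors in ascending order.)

DFS from vertex 8 (neighbors processed in ascending order):
Visit order: 8, 3, 2, 0, 4, 6, 10, 9, 7, 11, 5, 1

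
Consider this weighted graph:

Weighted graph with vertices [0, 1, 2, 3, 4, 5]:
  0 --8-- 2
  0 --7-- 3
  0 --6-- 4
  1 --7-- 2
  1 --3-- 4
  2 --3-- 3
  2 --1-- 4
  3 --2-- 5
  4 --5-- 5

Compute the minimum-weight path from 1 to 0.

Using Dijkstra's algorithm from vertex 1:
Shortest path: 1 -> 4 -> 0
Total weight: 3 + 6 = 9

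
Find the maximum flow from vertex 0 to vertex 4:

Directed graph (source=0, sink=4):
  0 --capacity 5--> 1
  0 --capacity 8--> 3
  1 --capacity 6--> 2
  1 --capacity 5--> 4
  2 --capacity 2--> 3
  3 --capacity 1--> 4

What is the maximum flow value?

Computing max flow:
  Flow on (0->1): 5/5
  Flow on (0->3): 1/8
  Flow on (1->4): 5/5
  Flow on (3->4): 1/1
Maximum flow = 6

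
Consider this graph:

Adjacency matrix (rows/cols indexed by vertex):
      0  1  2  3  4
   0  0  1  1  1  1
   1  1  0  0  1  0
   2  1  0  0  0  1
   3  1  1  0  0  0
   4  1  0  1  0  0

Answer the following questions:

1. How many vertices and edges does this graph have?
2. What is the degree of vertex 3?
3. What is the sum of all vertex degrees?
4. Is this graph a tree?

Count: 5 vertices, 6 edges.
Vertex 3 has neighbors [0, 1], degree = 2.
Handshaking lemma: 2 * 6 = 12.
A tree on 5 vertices has 4 edges. This graph has 6 edges (2 extra). Not a tree.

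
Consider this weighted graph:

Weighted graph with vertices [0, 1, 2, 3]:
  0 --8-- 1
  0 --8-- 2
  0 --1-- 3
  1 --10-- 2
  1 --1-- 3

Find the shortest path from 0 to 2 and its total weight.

Using Dijkstra's algorithm from vertex 0:
Shortest path: 0 -> 2
Total weight: 8 = 8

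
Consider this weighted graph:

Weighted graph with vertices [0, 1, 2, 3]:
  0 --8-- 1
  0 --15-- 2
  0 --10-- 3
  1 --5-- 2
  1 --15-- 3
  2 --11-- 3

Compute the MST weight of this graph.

Applying Kruskal's algorithm (sort edges by weight, add if no cycle):
  Add (1,2) w=5
  Add (0,1) w=8
  Add (0,3) w=10
  Skip (2,3) w=11 (creates cycle)
  Skip (0,2) w=15 (creates cycle)
  Skip (1,3) w=15 (creates cycle)
MST weight = 23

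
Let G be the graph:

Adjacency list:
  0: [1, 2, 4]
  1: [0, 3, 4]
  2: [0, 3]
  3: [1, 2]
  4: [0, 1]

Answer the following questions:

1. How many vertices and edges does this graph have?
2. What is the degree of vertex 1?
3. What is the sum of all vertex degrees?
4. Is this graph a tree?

Count: 5 vertices, 6 edges.
Vertex 1 has neighbors [0, 3, 4], degree = 3.
Handshaking lemma: 2 * 6 = 12.
A tree on 5 vertices has 4 edges. This graph has 6 edges (2 extra). Not a tree.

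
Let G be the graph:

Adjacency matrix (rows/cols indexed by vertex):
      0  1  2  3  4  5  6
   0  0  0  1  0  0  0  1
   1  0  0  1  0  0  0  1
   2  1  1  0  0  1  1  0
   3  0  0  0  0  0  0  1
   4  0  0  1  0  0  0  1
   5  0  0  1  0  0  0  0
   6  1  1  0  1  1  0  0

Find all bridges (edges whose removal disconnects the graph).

A bridge is an edge whose removal increases the number of connected components.
Bridges found: (2,5), (3,6)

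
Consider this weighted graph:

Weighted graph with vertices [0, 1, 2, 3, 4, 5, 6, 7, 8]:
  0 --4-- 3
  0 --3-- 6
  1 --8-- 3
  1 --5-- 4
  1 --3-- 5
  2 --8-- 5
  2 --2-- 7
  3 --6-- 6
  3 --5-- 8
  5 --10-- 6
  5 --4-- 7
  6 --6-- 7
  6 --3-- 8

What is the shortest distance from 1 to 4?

Using Dijkstra's algorithm from vertex 1:
Shortest path: 1 -> 4
Total weight: 5 = 5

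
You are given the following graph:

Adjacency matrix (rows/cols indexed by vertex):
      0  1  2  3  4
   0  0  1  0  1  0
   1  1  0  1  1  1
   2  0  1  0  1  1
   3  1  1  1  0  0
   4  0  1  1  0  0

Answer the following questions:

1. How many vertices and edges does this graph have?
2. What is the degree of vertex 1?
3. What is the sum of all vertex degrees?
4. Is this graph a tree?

Count: 5 vertices, 7 edges.
Vertex 1 has neighbors [0, 2, 3, 4], degree = 4.
Handshaking lemma: 2 * 7 = 14.
A tree on 5 vertices has 4 edges. This graph has 7 edges (3 extra). Not a tree.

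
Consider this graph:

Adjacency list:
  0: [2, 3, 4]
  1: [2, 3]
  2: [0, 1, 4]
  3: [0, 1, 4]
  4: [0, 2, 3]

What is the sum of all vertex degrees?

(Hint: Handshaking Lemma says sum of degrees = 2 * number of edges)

Count edges: 7 edges.
By Handshaking Lemma: sum of degrees = 2 * 7 = 14.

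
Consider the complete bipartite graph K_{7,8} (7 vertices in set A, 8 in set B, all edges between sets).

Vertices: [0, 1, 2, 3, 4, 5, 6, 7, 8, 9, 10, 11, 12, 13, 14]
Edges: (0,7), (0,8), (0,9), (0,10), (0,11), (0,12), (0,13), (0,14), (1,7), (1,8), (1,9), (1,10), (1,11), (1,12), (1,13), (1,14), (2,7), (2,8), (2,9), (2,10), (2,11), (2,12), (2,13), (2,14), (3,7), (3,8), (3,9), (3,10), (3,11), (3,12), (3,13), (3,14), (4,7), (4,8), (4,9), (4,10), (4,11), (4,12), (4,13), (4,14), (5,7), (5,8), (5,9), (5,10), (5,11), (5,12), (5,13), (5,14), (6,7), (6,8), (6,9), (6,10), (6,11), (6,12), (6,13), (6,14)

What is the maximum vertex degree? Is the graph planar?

Set-A vertices have degree 8; set-B vertices have degree 7. Maximum degree = max(7,8) = 8.
K_{7,8} contains K_{3,3} as a subgraph (since both sides have >= 3 vertices); by Kuratowski's theorem it is not planar.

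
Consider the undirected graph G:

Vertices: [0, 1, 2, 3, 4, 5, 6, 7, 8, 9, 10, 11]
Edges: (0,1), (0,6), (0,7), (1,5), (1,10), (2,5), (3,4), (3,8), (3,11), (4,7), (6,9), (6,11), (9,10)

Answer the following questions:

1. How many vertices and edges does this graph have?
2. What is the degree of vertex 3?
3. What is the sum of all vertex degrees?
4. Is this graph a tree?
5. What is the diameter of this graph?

Count: 12 vertices, 13 edges.
Vertex 3 has neighbors [4, 8, 11], degree = 3.
Handshaking lemma: 2 * 13 = 26.
A tree on 12 vertices has 11 edges. This graph has 13 edges (2 extra). Not a tree.
Diameter (longest shortest path) = 7.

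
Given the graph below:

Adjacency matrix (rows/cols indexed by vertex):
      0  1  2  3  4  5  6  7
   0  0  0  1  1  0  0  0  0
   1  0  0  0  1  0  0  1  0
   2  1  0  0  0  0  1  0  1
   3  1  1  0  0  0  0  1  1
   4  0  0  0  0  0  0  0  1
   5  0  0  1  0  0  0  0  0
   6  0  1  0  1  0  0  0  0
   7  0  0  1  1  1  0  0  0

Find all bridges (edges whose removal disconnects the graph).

A bridge is an edge whose removal increases the number of connected components.
Bridges found: (2,5), (4,7)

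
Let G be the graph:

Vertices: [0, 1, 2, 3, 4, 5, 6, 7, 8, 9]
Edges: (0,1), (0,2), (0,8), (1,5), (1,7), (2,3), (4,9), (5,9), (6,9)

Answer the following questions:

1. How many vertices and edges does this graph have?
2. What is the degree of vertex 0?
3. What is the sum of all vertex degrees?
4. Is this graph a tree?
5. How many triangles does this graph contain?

Count: 10 vertices, 9 edges.
Vertex 0 has neighbors [1, 2, 8], degree = 3.
Handshaking lemma: 2 * 9 = 18.
A graph is a tree iff it is connected and has exactly n-1 edges. This graph is connected (all 10 vertices in one component) and has 10-1 = 9 edges. It is a tree.
Number of triangles = 0.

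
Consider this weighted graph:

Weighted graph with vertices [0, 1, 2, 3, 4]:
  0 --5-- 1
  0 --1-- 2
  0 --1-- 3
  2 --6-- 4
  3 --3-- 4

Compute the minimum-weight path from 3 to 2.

Using Dijkstra's algorithm from vertex 3:
Shortest path: 3 -> 0 -> 2
Total weight: 1 + 1 = 2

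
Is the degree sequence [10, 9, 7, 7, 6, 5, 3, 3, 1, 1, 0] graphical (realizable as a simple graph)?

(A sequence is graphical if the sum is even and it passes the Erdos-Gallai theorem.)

Sum of degrees = 52. Sum is even but fails Erdos-Gallai. The sequence is NOT graphical.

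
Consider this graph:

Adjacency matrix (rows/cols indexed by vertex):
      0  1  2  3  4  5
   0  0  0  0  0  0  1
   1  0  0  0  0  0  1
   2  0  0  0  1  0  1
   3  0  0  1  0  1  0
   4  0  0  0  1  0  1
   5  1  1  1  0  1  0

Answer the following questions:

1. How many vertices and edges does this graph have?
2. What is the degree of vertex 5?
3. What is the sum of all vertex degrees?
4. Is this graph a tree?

Count: 6 vertices, 6 edges.
Vertex 5 has neighbors [0, 1, 2, 4], degree = 4.
Handshaking lemma: 2 * 6 = 12.
A tree on 6 vertices has 5 edges. This graph has 6 edges (1 extra). Not a tree.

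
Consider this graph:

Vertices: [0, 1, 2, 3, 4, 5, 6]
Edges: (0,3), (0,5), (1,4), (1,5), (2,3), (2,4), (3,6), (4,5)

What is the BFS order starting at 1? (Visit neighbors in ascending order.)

BFS from vertex 1 (neighbors processed in ascending order):
Visit order: 1, 4, 5, 2, 0, 3, 6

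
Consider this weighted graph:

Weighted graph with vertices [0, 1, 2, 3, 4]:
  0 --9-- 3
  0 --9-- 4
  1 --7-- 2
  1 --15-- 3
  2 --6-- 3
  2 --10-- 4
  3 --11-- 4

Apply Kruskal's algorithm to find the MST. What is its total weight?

Applying Kruskal's algorithm (sort edges by weight, add if no cycle):
  Add (2,3) w=6
  Add (1,2) w=7
  Add (0,4) w=9
  Add (0,3) w=9
  Skip (2,4) w=10 (creates cycle)
  Skip (3,4) w=11 (creates cycle)
  Skip (1,3) w=15 (creates cycle)
MST weight = 31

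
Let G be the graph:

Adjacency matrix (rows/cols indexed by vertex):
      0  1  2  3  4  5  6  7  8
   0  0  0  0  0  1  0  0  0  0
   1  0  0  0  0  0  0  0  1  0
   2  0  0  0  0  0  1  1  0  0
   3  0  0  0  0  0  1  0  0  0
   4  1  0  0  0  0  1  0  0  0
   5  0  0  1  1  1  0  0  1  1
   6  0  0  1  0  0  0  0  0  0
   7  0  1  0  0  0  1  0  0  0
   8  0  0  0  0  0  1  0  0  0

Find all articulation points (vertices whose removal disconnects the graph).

An articulation point is a vertex whose removal disconnects the graph.
Articulation points: [2, 4, 5, 7]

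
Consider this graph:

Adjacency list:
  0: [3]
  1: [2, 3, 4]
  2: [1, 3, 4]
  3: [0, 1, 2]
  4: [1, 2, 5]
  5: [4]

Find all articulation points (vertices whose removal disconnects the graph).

An articulation point is a vertex whose removal disconnects the graph.
Articulation points: [3, 4]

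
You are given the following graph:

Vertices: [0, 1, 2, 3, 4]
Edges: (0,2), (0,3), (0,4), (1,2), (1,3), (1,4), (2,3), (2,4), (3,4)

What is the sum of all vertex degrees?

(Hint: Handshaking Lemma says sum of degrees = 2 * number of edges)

Count edges: 9 edges.
By Handshaking Lemma: sum of degrees = 2 * 9 = 18.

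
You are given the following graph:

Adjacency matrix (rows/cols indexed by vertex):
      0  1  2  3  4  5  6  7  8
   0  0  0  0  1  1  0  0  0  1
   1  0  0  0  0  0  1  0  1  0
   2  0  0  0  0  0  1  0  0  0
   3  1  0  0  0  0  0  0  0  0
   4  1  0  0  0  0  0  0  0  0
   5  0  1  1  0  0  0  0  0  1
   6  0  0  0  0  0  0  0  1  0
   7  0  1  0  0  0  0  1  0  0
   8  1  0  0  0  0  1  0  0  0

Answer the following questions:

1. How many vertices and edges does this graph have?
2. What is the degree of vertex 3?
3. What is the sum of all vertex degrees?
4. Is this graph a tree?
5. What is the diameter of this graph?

Count: 9 vertices, 8 edges.
Vertex 3 has neighbors [0], degree = 1.
Handshaking lemma: 2 * 8 = 16.
A graph is a tree iff it is connected and has exactly n-1 edges. This graph is connected (all 9 vertices in one component) and has 9-1 = 8 edges. It is a tree.
Diameter (longest shortest path) = 6.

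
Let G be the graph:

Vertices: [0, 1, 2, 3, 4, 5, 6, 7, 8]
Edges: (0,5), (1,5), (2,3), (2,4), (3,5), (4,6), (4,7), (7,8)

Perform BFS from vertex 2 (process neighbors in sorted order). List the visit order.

BFS from vertex 2 (neighbors processed in ascending order):
Visit order: 2, 3, 4, 5, 6, 7, 0, 1, 8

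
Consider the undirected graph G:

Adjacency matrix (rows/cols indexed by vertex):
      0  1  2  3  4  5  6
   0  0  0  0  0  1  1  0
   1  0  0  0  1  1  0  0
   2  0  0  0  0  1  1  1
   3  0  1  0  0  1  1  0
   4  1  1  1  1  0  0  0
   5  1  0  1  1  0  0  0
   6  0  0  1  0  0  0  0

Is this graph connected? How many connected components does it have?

Checking connectivity: the graph has 1 connected component(s).
All vertices are reachable from each other. The graph IS connected.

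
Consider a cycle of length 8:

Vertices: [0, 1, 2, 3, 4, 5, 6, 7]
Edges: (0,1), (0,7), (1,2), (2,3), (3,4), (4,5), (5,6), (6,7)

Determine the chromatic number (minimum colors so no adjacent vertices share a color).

This is an even cycle (C_8). Even cycles are bipartite.
Chromatic number = 2.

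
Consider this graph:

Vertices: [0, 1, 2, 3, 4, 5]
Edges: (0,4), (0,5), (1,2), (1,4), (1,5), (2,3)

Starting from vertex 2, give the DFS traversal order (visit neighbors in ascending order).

DFS from vertex 2 (neighbors processed in ascending order):
Visit order: 2, 1, 4, 0, 5, 3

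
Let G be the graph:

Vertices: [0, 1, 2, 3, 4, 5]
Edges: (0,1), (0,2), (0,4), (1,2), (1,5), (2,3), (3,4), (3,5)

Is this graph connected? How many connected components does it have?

Checking connectivity: the graph has 1 connected component(s).
All vertices are reachable from each other. The graph IS connected.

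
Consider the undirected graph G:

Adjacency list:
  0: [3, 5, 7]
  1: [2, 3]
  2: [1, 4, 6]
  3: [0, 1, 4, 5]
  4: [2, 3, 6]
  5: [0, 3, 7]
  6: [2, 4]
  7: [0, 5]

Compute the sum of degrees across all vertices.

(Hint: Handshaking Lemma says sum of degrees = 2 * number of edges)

Count edges: 11 edges.
By Handshaking Lemma: sum of degrees = 2 * 11 = 22.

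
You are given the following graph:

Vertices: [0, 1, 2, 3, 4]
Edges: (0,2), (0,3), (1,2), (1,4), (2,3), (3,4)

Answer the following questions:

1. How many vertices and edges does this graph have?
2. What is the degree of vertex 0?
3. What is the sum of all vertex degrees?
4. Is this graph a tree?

Count: 5 vertices, 6 edges.
Vertex 0 has neighbors [2, 3], degree = 2.
Handshaking lemma: 2 * 6 = 12.
A tree on 5 vertices has 4 edges. This graph has 6 edges (2 extra). Not a tree.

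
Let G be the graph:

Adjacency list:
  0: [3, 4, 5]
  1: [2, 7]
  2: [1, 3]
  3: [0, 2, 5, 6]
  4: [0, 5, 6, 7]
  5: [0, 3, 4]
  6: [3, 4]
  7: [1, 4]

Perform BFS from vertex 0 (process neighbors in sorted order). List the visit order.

BFS from vertex 0 (neighbors processed in ascending order):
Visit order: 0, 3, 4, 5, 2, 6, 7, 1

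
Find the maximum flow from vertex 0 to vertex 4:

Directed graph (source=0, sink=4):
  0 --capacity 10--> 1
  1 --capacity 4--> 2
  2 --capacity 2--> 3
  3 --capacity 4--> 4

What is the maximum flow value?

Computing max flow:
  Flow on (0->1): 2/10
  Flow on (1->2): 2/4
  Flow on (2->3): 2/2
  Flow on (3->4): 2/4
Maximum flow = 2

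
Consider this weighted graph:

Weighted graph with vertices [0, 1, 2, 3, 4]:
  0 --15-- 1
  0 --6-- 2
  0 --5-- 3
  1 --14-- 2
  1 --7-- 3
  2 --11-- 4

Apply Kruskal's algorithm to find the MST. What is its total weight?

Applying Kruskal's algorithm (sort edges by weight, add if no cycle):
  Add (0,3) w=5
  Add (0,2) w=6
  Add (1,3) w=7
  Add (2,4) w=11
  Skip (1,2) w=14 (creates cycle)
  Skip (0,1) w=15 (creates cycle)
MST weight = 29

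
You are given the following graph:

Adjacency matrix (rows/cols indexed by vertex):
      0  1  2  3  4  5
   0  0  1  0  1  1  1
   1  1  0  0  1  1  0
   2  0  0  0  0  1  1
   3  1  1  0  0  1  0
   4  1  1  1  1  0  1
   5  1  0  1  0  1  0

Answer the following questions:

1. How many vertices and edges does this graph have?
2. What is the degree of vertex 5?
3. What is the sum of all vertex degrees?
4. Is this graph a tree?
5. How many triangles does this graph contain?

Count: 6 vertices, 10 edges.
Vertex 5 has neighbors [0, 2, 4], degree = 3.
Handshaking lemma: 2 * 10 = 20.
A tree on 6 vertices has 5 edges. This graph has 10 edges (5 extra). Not a tree.
Number of triangles = 6.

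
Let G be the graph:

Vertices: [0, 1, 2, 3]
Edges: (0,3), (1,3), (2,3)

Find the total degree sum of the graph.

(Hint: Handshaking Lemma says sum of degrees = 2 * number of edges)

Count edges: 3 edges.
By Handshaking Lemma: sum of degrees = 2 * 3 = 6.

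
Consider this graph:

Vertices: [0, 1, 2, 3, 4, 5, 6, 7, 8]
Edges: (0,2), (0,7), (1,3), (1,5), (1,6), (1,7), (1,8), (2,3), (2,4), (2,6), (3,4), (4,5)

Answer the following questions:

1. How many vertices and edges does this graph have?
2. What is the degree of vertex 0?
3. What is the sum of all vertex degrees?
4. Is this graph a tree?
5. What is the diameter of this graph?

Count: 9 vertices, 12 edges.
Vertex 0 has neighbors [2, 7], degree = 2.
Handshaking lemma: 2 * 12 = 24.
A tree on 9 vertices has 8 edges. This graph has 12 edges (4 extra). Not a tree.
Diameter (longest shortest path) = 3.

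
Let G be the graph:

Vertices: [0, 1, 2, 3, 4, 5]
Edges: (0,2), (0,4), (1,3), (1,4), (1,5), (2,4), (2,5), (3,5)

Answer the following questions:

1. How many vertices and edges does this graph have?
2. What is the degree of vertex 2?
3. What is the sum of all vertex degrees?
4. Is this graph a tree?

Count: 6 vertices, 8 edges.
Vertex 2 has neighbors [0, 4, 5], degree = 3.
Handshaking lemma: 2 * 8 = 16.
A tree on 6 vertices has 5 edges. This graph has 8 edges (3 extra). Not a tree.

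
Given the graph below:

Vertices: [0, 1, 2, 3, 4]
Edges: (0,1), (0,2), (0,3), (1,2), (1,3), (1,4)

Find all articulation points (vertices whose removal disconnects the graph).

An articulation point is a vertex whose removal disconnects the graph.
Articulation points: [1]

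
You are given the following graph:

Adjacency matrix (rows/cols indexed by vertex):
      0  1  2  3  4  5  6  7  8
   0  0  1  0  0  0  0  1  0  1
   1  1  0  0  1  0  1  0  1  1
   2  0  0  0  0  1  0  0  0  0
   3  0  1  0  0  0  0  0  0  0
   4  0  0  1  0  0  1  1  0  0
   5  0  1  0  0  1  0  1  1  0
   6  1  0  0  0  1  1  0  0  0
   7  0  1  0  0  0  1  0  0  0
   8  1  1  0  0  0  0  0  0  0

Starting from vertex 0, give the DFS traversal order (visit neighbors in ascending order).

DFS from vertex 0 (neighbors processed in ascending order):
Visit order: 0, 1, 3, 5, 4, 2, 6, 7, 8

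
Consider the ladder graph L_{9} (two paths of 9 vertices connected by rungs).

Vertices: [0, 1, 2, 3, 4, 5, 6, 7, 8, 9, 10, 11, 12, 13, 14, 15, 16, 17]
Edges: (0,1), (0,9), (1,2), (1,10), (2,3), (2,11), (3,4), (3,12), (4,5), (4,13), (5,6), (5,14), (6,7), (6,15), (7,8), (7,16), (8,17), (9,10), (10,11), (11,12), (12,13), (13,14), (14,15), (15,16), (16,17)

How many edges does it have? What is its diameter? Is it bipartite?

Ladder graph L_{9}: 9 rungs + 2 * (9-1) path edges = 9 + 16 = 25 edges.
Diameter = 9.
Ladder graphs are bipartite (alternating coloring along each path).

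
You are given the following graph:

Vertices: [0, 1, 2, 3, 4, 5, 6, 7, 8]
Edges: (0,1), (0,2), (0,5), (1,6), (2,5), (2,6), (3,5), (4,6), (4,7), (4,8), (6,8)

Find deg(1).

Vertex 1 has neighbors [0, 6], so deg(1) = 2.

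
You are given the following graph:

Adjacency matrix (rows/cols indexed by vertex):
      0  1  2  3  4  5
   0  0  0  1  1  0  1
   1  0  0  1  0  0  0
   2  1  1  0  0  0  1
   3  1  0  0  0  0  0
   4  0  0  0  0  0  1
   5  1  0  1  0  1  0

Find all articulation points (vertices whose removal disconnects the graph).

An articulation point is a vertex whose removal disconnects the graph.
Articulation points: [0, 2, 5]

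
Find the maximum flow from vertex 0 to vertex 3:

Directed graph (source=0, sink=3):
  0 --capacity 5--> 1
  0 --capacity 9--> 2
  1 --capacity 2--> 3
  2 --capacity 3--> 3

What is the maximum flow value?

Computing max flow:
  Flow on (0->1): 2/5
  Flow on (0->2): 3/9
  Flow on (1->3): 2/2
  Flow on (2->3): 3/3
Maximum flow = 5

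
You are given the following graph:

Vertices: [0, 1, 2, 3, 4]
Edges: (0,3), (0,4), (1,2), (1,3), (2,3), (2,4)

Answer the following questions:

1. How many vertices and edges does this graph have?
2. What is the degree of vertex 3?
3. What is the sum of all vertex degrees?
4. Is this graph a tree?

Count: 5 vertices, 6 edges.
Vertex 3 has neighbors [0, 1, 2], degree = 3.
Handshaking lemma: 2 * 6 = 12.
A tree on 5 vertices has 4 edges. This graph has 6 edges (2 extra). Not a tree.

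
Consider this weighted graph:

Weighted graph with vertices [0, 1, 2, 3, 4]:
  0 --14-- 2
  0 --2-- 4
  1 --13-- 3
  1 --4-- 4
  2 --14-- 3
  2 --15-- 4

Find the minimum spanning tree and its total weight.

Applying Kruskal's algorithm (sort edges by weight, add if no cycle):
  Add (0,4) w=2
  Add (1,4) w=4
  Add (1,3) w=13
  Add (0,2) w=14
  Skip (2,3) w=14 (creates cycle)
  Skip (2,4) w=15 (creates cycle)
MST weight = 33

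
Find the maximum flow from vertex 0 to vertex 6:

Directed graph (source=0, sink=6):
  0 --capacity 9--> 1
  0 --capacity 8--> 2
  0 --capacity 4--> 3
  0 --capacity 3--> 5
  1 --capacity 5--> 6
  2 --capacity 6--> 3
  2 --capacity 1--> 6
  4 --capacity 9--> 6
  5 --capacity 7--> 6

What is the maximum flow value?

Computing max flow:
  Flow on (0->1): 5/9
  Flow on (0->2): 1/8
  Flow on (0->5): 3/3
  Flow on (1->6): 5/5
  Flow on (2->6): 1/1
  Flow on (5->6): 3/7
Maximum flow = 9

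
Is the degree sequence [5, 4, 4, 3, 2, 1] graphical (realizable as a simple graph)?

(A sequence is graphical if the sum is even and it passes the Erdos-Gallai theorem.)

Sum of degrees = 19. Sum is odd, so the sequence is NOT graphical.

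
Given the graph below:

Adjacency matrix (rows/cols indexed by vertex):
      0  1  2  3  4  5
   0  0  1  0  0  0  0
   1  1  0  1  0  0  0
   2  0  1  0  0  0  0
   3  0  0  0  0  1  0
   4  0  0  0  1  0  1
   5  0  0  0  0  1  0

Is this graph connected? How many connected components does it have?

Checking connectivity: the graph has 2 connected component(s).
Components: [[0, 1, 2], [3, 4, 5]]. The graph is NOT connected.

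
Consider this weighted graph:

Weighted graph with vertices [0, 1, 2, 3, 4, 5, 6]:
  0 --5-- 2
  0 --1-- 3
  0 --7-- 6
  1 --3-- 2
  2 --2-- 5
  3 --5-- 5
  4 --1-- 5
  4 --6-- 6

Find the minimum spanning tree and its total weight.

Applying Kruskal's algorithm (sort edges by weight, add if no cycle):
  Add (0,3) w=1
  Add (4,5) w=1
  Add (2,5) w=2
  Add (1,2) w=3
  Add (0,2) w=5
  Skip (3,5) w=5 (creates cycle)
  Add (4,6) w=6
  Skip (0,6) w=7 (creates cycle)
MST weight = 18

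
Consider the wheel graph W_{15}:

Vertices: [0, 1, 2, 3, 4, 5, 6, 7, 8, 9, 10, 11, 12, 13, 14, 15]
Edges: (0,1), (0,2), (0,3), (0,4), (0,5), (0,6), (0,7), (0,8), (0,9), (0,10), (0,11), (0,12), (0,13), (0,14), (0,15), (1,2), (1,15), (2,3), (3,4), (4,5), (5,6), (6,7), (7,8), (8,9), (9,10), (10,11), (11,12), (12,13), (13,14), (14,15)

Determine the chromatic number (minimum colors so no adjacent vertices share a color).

W_{15} = C_{15} plus a hub adjacent to every cycle vertex.
The outer cycle needs 3 colors (odd cycle); the hub is adjacent to all of them so needs a fresh color.
Chromatic number = 3 + 1 = 4.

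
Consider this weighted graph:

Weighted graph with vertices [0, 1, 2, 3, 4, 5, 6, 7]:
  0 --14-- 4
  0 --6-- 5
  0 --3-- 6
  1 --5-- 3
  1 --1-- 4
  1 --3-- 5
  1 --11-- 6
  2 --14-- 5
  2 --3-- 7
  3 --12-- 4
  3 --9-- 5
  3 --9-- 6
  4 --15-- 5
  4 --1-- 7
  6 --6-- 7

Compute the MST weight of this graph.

Applying Kruskal's algorithm (sort edges by weight, add if no cycle):
  Add (1,4) w=1
  Add (4,7) w=1
  Add (0,6) w=3
  Add (1,5) w=3
  Add (2,7) w=3
  Add (1,3) w=5
  Add (0,5) w=6
  Skip (6,7) w=6 (creates cycle)
  Skip (3,6) w=9 (creates cycle)
  Skip (3,5) w=9 (creates cycle)
  Skip (1,6) w=11 (creates cycle)
  Skip (3,4) w=12 (creates cycle)
  Skip (0,4) w=14 (creates cycle)
  Skip (2,5) w=14 (creates cycle)
  Skip (4,5) w=15 (creates cycle)
MST weight = 22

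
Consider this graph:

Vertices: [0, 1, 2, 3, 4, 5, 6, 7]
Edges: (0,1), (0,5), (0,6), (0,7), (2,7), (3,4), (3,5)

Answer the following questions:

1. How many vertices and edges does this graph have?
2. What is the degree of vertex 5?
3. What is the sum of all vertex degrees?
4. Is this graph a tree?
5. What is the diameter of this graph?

Count: 8 vertices, 7 edges.
Vertex 5 has neighbors [0, 3], degree = 2.
Handshaking lemma: 2 * 7 = 14.
A graph is a tree iff it is connected and has exactly n-1 edges. This graph is connected (all 8 vertices in one component) and has 8-1 = 7 edges. It is a tree.
Diameter (longest shortest path) = 5.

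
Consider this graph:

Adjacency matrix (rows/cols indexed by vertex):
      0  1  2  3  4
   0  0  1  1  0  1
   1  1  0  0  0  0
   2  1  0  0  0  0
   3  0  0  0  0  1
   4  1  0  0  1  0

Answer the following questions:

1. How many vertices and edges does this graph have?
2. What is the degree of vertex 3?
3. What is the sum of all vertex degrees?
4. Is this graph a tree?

Count: 5 vertices, 4 edges.
Vertex 3 has neighbors [4], degree = 1.
Handshaking lemma: 2 * 4 = 8.
A graph is a tree iff it is connected and has exactly n-1 edges. This graph is connected (all 5 vertices in one component) and has 5-1 = 4 edges. It is a tree.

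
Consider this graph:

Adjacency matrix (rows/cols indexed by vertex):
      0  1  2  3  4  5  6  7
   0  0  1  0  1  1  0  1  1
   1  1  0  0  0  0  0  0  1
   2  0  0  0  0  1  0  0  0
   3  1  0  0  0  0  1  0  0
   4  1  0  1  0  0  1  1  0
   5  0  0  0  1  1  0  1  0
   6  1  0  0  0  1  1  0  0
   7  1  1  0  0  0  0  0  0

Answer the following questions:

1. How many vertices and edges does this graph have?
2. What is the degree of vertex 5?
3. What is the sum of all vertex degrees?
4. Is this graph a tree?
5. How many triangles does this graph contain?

Count: 8 vertices, 11 edges.
Vertex 5 has neighbors [3, 4, 6], degree = 3.
Handshaking lemma: 2 * 11 = 22.
A tree on 8 vertices has 7 edges. This graph has 11 edges (4 extra). Not a tree.
Number of triangles = 3.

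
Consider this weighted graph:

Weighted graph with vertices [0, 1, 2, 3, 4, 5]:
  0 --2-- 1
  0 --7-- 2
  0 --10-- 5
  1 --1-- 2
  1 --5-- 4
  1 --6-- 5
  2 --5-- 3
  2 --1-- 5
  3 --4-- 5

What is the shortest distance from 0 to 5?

Using Dijkstra's algorithm from vertex 0:
Shortest path: 0 -> 1 -> 2 -> 5
Total weight: 2 + 1 + 1 = 4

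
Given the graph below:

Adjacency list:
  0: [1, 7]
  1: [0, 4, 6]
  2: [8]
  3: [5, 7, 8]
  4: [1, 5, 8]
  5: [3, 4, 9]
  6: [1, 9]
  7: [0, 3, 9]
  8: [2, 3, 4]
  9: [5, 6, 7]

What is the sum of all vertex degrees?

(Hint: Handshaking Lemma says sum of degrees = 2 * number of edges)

Count edges: 13 edges.
By Handshaking Lemma: sum of degrees = 2 * 13 = 26.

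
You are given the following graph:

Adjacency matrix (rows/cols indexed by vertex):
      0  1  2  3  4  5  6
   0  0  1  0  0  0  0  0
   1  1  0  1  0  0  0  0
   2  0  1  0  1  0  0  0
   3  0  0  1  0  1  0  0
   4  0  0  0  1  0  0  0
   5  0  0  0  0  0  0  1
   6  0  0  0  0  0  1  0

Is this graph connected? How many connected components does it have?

Checking connectivity: the graph has 2 connected component(s).
Components: [[0, 1, 2, 3, 4], [5, 6]]. The graph is NOT connected.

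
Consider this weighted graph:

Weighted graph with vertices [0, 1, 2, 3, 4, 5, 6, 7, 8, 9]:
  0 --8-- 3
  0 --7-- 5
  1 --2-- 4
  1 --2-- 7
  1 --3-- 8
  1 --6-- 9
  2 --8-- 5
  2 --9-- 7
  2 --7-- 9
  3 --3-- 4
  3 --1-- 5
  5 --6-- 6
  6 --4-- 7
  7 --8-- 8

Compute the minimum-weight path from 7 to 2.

Using Dijkstra's algorithm from vertex 7:
Shortest path: 7 -> 2
Total weight: 9 = 9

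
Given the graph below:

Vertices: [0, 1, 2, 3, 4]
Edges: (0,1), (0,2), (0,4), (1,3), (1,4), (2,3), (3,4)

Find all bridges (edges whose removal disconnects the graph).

No bridges found. The graph is 2-edge-connected (no single edge removal disconnects it).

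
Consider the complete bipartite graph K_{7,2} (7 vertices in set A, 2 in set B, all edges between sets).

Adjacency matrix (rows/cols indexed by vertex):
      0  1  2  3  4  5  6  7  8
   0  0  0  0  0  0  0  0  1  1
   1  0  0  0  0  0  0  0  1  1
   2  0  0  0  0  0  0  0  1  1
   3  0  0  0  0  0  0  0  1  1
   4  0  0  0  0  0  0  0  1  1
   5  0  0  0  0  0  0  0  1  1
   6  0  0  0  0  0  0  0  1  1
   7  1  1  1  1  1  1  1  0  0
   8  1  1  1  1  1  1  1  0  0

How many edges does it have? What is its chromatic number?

K_{7,2} has 7 * 2 = 14 edges.
Bipartite graphs have chromatic number 2 (color each partition differently).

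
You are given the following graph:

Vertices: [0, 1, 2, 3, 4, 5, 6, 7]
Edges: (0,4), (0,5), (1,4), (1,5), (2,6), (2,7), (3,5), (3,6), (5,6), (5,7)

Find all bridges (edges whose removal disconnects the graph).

No bridges found. The graph is 2-edge-connected (no single edge removal disconnects it).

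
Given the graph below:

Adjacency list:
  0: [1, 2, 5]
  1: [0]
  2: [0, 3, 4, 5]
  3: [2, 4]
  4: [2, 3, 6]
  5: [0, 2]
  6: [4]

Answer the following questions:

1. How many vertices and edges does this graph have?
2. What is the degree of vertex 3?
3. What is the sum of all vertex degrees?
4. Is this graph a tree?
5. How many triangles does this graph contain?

Count: 7 vertices, 8 edges.
Vertex 3 has neighbors [2, 4], degree = 2.
Handshaking lemma: 2 * 8 = 16.
A tree on 7 vertices has 6 edges. This graph has 8 edges (2 extra). Not a tree.
Number of triangles = 2.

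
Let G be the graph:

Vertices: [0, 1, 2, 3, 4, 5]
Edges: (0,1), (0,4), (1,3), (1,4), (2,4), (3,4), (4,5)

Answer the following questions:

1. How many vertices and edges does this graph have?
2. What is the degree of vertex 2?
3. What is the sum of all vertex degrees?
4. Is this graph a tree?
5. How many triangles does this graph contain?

Count: 6 vertices, 7 edges.
Vertex 2 has neighbors [4], degree = 1.
Handshaking lemma: 2 * 7 = 14.
A tree on 6 vertices has 5 edges. This graph has 7 edges (2 extra). Not a tree.
Number of triangles = 2.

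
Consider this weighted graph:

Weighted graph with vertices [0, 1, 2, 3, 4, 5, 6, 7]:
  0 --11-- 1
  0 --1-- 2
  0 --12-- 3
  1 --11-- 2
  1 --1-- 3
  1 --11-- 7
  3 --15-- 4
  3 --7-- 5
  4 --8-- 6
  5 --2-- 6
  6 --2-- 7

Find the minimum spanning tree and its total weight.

Applying Kruskal's algorithm (sort edges by weight, add if no cycle):
  Add (0,2) w=1
  Add (1,3) w=1
  Add (5,6) w=2
  Add (6,7) w=2
  Add (3,5) w=7
  Add (4,6) w=8
  Add (0,1) w=11
  Skip (1,7) w=11 (creates cycle)
  Skip (1,2) w=11 (creates cycle)
  Skip (0,3) w=12 (creates cycle)
  Skip (3,4) w=15 (creates cycle)
MST weight = 32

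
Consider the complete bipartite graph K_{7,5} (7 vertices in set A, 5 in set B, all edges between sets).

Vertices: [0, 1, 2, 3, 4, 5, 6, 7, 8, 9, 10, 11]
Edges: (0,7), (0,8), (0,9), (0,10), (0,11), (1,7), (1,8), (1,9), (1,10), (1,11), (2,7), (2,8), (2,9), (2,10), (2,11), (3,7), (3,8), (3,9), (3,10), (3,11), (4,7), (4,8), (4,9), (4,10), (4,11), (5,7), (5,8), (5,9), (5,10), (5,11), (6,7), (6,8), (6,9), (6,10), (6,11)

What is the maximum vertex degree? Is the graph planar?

Set-A vertices have degree 5; set-B vertices have degree 7. Maximum degree = max(7,5) = 7.
K_{7,5} contains K_{3,3} as a subgraph (since both sides have >= 3 vertices); by Kuratowski's theorem it is not planar.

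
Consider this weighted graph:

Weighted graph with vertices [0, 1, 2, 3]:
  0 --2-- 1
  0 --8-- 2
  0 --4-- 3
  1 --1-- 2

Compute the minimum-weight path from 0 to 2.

Using Dijkstra's algorithm from vertex 0:
Shortest path: 0 -> 1 -> 2
Total weight: 2 + 1 = 3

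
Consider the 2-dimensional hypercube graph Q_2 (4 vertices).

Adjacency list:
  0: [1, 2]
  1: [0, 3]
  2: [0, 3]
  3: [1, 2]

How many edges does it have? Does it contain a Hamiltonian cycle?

Q_2 has 4 * 2 / 2 = 4 edges.
Q_2 (d >= 2) always has a Hamiltonian cycle: a 2-bit cyclic Gray code visits every vertex exactly once and returns to the start.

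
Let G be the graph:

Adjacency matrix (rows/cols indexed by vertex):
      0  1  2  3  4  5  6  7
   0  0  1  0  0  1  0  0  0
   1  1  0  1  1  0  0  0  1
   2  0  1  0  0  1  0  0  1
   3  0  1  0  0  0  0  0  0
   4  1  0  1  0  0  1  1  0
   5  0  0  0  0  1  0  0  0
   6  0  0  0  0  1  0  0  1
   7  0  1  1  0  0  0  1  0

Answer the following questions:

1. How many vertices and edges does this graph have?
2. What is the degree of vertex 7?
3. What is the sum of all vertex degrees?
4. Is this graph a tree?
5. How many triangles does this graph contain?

Count: 8 vertices, 10 edges.
Vertex 7 has neighbors [1, 2, 6], degree = 3.
Handshaking lemma: 2 * 10 = 20.
A tree on 8 vertices has 7 edges. This graph has 10 edges (3 extra). Not a tree.
Number of triangles = 1.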